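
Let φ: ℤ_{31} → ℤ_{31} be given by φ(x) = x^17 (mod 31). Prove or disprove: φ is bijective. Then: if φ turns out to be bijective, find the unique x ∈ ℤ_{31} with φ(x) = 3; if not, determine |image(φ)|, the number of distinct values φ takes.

11

Since 31 is prime, the nonzero elements of ℤ_{31} form a cyclic group of order 30.
As gcd(17, 30) = 1, raising to the 17th power is a bijection on this group: if x_1^17 ≡ x_2^17 then (x_1x_2^{−1})^17 = 1, and the only element of order dividing gcd(17, 30) = 1 is 1, so x_1 = x_2.
With φ(0) = 0 this makes φ injective on all of ℤ_{31}, hence bijective (finite equal-size domain and codomain). In particular φ is bijective.
Since φ is bijective, we find the preimage of 3. The inverse of x ↦ x^17 on (ℤ_{31})^× is x ↦ x^23, because 17·23 = 391 = 13·30 + 1 ≡ 1 (mod 30) and x^{30} = 1 for x ≠ 0 (Fermat). So φ⁻¹(3) = 3^23 mod 31.
Repeated squaring mod 31: 3^1 ≡ 3, 3^2 ≡ 3² = 9, 3^4 ≡ 9² = 81 ≡ 19, 3^8 ≡ 19² = 361 ≡ 20, 3^16 ≡ 20² = 400 ≡ 28. Since 23 = 16 + 4 + 2 + 1, 3^23 ≡ 28·19·9·3: 28·19 = 532 ≡ 5, then 5·9 = 45 ≡ 14, then 14·3 = 42 ≡ 11. So 3^23 ≡ 11 (mod 31).
Hence φ⁻¹(3) = 11.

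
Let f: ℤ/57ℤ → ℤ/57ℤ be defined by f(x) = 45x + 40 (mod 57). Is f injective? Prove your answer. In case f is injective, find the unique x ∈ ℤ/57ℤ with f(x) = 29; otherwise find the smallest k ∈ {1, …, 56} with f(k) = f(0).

We have gcd(45, 57) = 3 > 1. Taking u = 0 and v = 19: f(0) = 40 and f(19) = 45·19 + 40 = 895 ≡ 40 (mod 57).
So f(0) = f(19) while 0 ≠ 19, thus f is not injective.
Since f is not injective, we find the least positive k with f(k) = f(0): this means 45k ≡ 0 (mod 57), i.e. 57 ∣ 45k. Since gcd(45, 57) = 3, dividing through by 3 this holds exactly when 19 ∣ 15k, and as gcd(15, 19) = 1, exactly when 19 ∣ k.
The smallest positive such k is 19.

19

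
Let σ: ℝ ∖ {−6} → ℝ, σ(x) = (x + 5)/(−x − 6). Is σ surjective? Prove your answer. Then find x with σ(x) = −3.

If σ(x) = −1, cross-multiplying gives −1(x + 5) = 1(−x − 6), which simplifies to −5 = −6 — false.  So −1 has no preimage and σ is not surjective.
Solving σ(x) = −3: cross-multiplying gives x + 5 = −3(−x − 6), which rearranges to −2x = 13, so x = −13/2.

-13/2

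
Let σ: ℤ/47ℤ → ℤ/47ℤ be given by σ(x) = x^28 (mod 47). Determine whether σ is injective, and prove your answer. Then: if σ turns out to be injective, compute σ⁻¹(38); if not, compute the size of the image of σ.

24

σ(23): Repeated squaring mod 47: 23^1 ≡ 23, 23^2 ≡ 23² = 529 ≡ 12, 23^4 ≡ 12² = 144 ≡ 3, 23^8 ≡ 3² = 9, 23^16 ≡ 9² = 81 ≡ 34. Since 28 = 16 + 8 + 4, 23^28 ≡ 34·9·3: 34·9 = 306 ≡ 24, then 24·3 = 72 ≡ 25. So 23^28 ≡ 25 (mod 47).
σ(24): Repeated squaring mod 47: 24^1 ≡ 24, 24^2 ≡ 24² = 576 ≡ 12, 24^4 ≡ 12² = 144 ≡ 3, 24^8 ≡ 3² = 9, 24^16 ≡ 9² = 81 ≡ 34. Since 28 = 16 + 8 + 4, 24^28 ≡ 34·9·3: 34·9 = 306 ≡ 24, then 24·3 = 72 ≡ 25. So 24^28 ≡ 25 (mod 47).
So σ(23) = σ(24) = 25 while 23 ≠ 24, so σ is not injective.
Since σ is not injective, we determine |image(σ)|. Computing x^28 mod 47 for each x (by repeated squaring, reducing mod 47 at every step), the values σ(0), σ(1), …, σ(46) are: 0, 1, 32, 8, 37, 24, 21, 28, 9, 17, 16, 18, 14, 7, 3, 4, 6, 34, 27, 2, 42, 36, 12, 25, 25, 12, 36, 42, 2, 27, 34, 6, 4, 3, 7, 14, 18, 16, 17, 9, 28, 21, 24, 37, 8, 32, 1.
The distinct values are {0, 1, 2, 3, 4, 6, 7, 8, 9, 12, 14, 16, 17, 18, 21, 24, 25, 27, 28, 32, 34, 36, 37, 42}; there are 24 of them.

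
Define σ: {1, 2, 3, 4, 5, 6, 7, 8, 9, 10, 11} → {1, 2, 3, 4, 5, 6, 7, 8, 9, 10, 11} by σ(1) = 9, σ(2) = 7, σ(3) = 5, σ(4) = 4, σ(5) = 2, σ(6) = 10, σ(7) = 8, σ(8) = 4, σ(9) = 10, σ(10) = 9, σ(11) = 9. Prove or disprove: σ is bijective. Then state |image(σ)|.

7

σ(4) = 4 = σ(8) with 4 ≠ 8, so σ is not injective, hence not bijective.
The image of σ is {2, 4, 5, 7, 8, 9, 10}, which has 7 elements.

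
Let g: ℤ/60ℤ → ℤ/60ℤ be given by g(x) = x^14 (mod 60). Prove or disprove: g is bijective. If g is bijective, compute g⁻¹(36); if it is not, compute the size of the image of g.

g(2): Repeated squaring mod 60: 2^1 ≡ 2, 2^2 ≡ 2² = 4, 2^4 ≡ 4² = 16, 2^8 ≡ 16² = 256 ≡ 16. Since 14 = 8 + 4 + 2, 2^14 ≡ 16·16·4: 16·16 = 256 ≡ 16, then 16·4 = 64 ≡ 4. So 2^14 ≡ 4 (mod 60).
g(8): Repeated squaring mod 60: 8^1 ≡ 8, 8^2 ≡ 8² = 64 ≡ 4, 8^4 ≡ 4² = 16, 8^8 ≡ 16² = 256 ≡ 16. Since 14 = 8 + 4 + 2, 8^14 ≡ 16·16·4: 16·16 = 256 ≡ 16, then 16·4 = 64 ≡ 4. So 8^14 ≡ 4 (mod 60).
So g(2) = g(8) = 4 while 2 ≠ 8, hence g is not injective, hence not bijective.
Since g is not bijective, we determine |image(g)|. Computing x^14 mod 60 for each x (by repeated squaring, reducing mod 60 at every step), the values g(0), g(1), …, g(59) are: 0, 1, 4, 9, 16, 25, 36, 49, 4, 21, 40, 1, 24, 49, 16, 45, 16, 49, 24, 1, 40, 21, 4, 49, 36, 25, 16, 9, 4, 1, 0, 1, 4, 9, 16, 25, 36, 49, 4, 21, 40, 1, 24, 49, 16, 45, 16, 49, 24, 1, 40, 21, 4, 49, 36, 25, 16, 9, 4, 1.
The distinct values are {0, 1, 4, 9, 16, 21, 24, 25, 36, 40, 45, 49}; there are 12 of them.

12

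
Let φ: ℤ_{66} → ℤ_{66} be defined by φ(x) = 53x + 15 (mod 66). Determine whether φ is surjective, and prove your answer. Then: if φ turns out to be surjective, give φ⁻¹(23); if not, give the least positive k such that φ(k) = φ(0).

40

Since gcd(53, 66) = 1, 53 is invertible modulo 66. Euclid's algorithm: 66 = 1·53 + 13, 53 = 4·13 + 1; back-substituting gives 1 = 5·53 − 4·66, so 53⁻¹ ≡ 5 (mod 66).
Then y ↦ 5(y − 15) is a two-sided inverse to φ, so every y ∈ ℤ_{66} has a preimage.
Thus φ is surjective.
Since φ is surjective, we compute φ⁻¹(23): solve 53x + 15 ≡ 23 (mod 66), i.e. 53x ≡ 8 (mod 66).
Multiplying by 53⁻¹ = 5 gives x ≡ 5·8 = 40 ≡ 40 (mod 66).
Check: φ(40) = 53·40 + 15 = 2135 = 32·66 + 23 ≡ 23 (mod 66).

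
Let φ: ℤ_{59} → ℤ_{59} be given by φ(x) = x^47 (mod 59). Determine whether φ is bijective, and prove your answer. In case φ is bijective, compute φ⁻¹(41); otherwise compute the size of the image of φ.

16

Since 59 is prime, the nonzero elements of ℤ_{59} form a cyclic group of order 58.
As gcd(47, 58) = 1, raising to the 47th power is a bijection on this group: if a^47 ≡ b^47 then (ab^{−1})^47 = 1, and the only element of order dividing gcd(47, 58) = 1 is 1, so a = b.
With φ(0) = 0 this makes φ injective on all of ℤ_{59}, hence bijective (finite equal-size domain and codomain). In particular φ is bijective.
Since φ is bijective, we find the preimage of 41. The inverse of x ↦ x^47 on (ℤ_{59})^× is x ↦ x^21, because 47·21 = 987 = 17·58 + 1 ≡ 1 (mod 58) and x^{58} = 1 for x ≠ 0 (Fermat). So φ⁻¹(41) = 41^21 mod 59.
Repeated squaring mod 59: 41^1 ≡ 41, 41^2 ≡ 41² = 1681 ≡ 29, 41^4 ≡ 29² = 841 ≡ 15, 41^8 ≡ 15² = 225 ≡ 48, 41^16 ≡ 48² = 2304 ≡ 3. Since 21 = 16 + 4 + 1, 41^21 ≡ 3·15·41: 3·15 = 45, then 45·41 = 1845 ≡ 16. So 41^21 ≡ 16 (mod 59).
Hence φ⁻¹(41) = 16.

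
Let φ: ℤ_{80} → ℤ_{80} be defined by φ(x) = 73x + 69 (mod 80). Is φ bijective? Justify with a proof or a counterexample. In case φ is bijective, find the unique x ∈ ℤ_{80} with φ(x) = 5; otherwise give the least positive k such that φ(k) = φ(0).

32

Recall: injectivity means: for all x_1, x_2 in the domain, φ(x_1) = φ(x_2) implies x_1 = x_2.
Suppose φ(x_1) = φ(x_2) in ℤ_{80}. Then 73x_1 + 69 ≡ 73x_2 + 69 (mod 80), hence 73(x_1 − x_2) ≡ 0 (mod 80).
Since gcd(73, 80) = 1, 73 is invertible modulo 80, thus x_1 − x_2 ≡ 0 (mod 80), i.e. x_1 = x_2.
We now compute 73⁻¹ mod 80 explicitly. Euclid's algorithm: 80 = 1·73 + 7, 73 = 10·7 + 3, 7 = 2·3 + 1; back-substituting gives 1 = 57·73 − 52·80, so 73⁻¹ ≡ 57 (mod 80).
Then y ↦ 57(y − 69) is a two-sided inverse to φ, so every y ∈ ℤ_{80} has a preimage.
Thus φ is bijective.
Since φ is bijective, we compute φ⁻¹(5): solve 73x + 69 ≡ 5 (mod 80), i.e. 73x ≡ 16 (mod 80).
Multiplying by 73⁻¹ = 57 gives x ≡ 57·16 = 912 = 11·80 + 32 ≡ 32 (mod 80).
Check: φ(32) = 73·32 + 69 = 2405 = 30·80 + 5 ≡ 5 (mod 80).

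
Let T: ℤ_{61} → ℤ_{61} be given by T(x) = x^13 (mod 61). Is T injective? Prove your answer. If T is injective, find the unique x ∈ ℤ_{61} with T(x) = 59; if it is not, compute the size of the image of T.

Since 61 is prime, the nonzero elements of ℤ_{61} form a cyclic group of order 60.
As gcd(13, 60) = 1, raising to the 13th power is a bijection on this group: if u^13 ≡ v^13 then (uv^{−1})^13 = 1, and the only element of order dividing gcd(13, 60) = 1 is 1, so u = v.
With T(0) = 0 this makes T injective on all of ℤ_{61}, hence bijective (finite equal-size domain and codomain). In particular T is injective.
Since T is injective, we find the preimage of 59. The inverse of x ↦ x^13 on (ℤ_{61})^× is x ↦ x^37, because 13·37 = 481 = 8·60 + 1 ≡ 1 (mod 60) and x^{60} = 1 for x ≠ 0 (Fermat). So T⁻¹(59) = 59^37 mod 61.
Repeated squaring mod 61: 59^1 ≡ 59, 59^2 ≡ 59² = 3481 ≡ 4, 59^4 ≡ 4² = 16, 59^8 ≡ 16² = 256 ≡ 12, 59^16 ≡ 12² = 144 ≡ 22, 59^32 ≡ 22² = 484 ≡ 57. Since 37 = 32 + 4 + 1, 59^37 ≡ 57·16·59: 57·16 = 912 ≡ 58, then 58·59 = 3422 ≡ 6. So 59^37 ≡ 6 (mod 61).
Hence T⁻¹(59) = 6.

6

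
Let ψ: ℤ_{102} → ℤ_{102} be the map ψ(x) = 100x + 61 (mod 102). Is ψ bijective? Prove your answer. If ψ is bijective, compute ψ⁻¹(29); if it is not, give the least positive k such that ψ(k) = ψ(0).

We have gcd(100, 102) = 2 > 1. Taking s = 0 and t = 51: ψ(0) = 61 and ψ(51) = 100·51 + 61 = 5161 ≡ 61 (mod 102).
So ψ(0) = ψ(51) while 0 ≠ 51, therefore ψ is not injective, hence not bijective.
Since ψ is not bijective, we find the least positive k with ψ(k) = ψ(0): this means 100k ≡ 0 (mod 102), i.e. 102 ∣ 100k. Since gcd(100, 102) = 2, dividing through by 2 this holds exactly when 51 ∣ 50k, and as gcd(50, 51) = 1, exactly when 51 ∣ k.
The smallest positive such k is 51.

51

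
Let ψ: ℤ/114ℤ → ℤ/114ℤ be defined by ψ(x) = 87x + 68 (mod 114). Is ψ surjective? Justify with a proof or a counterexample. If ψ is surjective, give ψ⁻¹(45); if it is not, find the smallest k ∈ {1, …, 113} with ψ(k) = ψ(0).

38

Recall: surjectivity means every element of the codomain has a preimage under ψ.
Since gcd(87, 114) = 3, we have 87x ≡ 0 (mod 3) for all x, so ψ(x) ≡ 2 (mod 3).
But 0 ≢ 2 (mod 3), so 0 ∈ ℤ/114ℤ has no preimage. Thus ψ is not surjective.
Since ψ is not surjective, we find the least positive k with ψ(k) = ψ(0): this means 87k ≡ 0 (mod 114), i.e. 114 ∣ 87k. Since gcd(87, 114) = 3, dividing through by 3 this holds exactly when 38 ∣ 29k, and as gcd(29, 38) = 1, exactly when 38 ∣ k.
The smallest positive such k is 38.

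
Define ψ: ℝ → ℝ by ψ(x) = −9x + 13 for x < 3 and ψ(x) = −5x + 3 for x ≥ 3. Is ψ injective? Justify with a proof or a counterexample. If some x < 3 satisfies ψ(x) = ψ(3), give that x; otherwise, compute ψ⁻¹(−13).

Both pieces are strictly decreasing (slopes −9 and −5), so each is injective on its own interval.
The left piece maps (−∞, 3) onto (−14, ∞); the right piece maps [3, ∞) onto (−∞, −12].
These images overlap. In particular ψ(3) = −12 (right piece), and solving −9x + 13 = −12 on the left piece gives x = 25/9 < 3.
So ψ(25/9) = ψ(3) with 25/9 ≠ 3, and ψ is not injective. This x = 25/9 is the requested value below 3.

25/9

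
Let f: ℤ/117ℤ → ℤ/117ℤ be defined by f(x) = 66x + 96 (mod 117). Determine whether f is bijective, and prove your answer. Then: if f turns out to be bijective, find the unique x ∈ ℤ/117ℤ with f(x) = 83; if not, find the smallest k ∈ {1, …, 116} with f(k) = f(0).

We have gcd(66, 117) = 3 > 1. Taking u = 0 and v = 39: f(0) = 96 and f(39) = 66·39 + 96 = 2670 ≡ 96 (mod 117).
So f(0) = f(39) while 0 ≠ 39, hence f is not injective, hence not bijective.
Since f is not bijective, we find the least positive k with f(k) = f(0): this means 66k ≡ 0 (mod 117), i.e. 117 ∣ 66k. Since gcd(66, 117) = 3, dividing through by 3 this holds exactly when 39 ∣ 22k, and as gcd(22, 39) = 1, exactly when 39 ∣ k.
The smallest positive such k is 39.

39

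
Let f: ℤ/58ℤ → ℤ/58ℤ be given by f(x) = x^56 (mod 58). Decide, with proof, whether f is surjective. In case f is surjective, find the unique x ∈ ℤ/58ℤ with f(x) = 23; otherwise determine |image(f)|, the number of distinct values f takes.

4

f(1) = 1^56 = 1.
f(3): Repeated squaring mod 58: 3^1 ≡ 3, 3^2 ≡ 3² = 9, 3^4 ≡ 9² = 81 ≡ 23, 3^8 ≡ 23² = 529 ≡ 7, 3^16 ≡ 7² = 49, 3^32 ≡ 49² = 2401 ≡ 23. Since 56 = 32 + 16 + 8, 3^56 ≡ 23·49·7: 23·49 = 1127 ≡ 25, then 25·7 = 175 ≡ 1. So 3^56 ≡ 1 (mod 58).
So f(1) = f(3) = 1 while 1 ≠ 3, so f is not injective.
A non-injective map from the 58-element set ℤ/58ℤ to itself takes at most 57 distinct values, so it cannot be surjective. Thus f is not surjective.
Since f is not surjective, we determine |image(f)|. Computing x^56 mod 58 for each x (by repeated squaring, reducing mod 58 at every step), the values f(0), f(1), …, f(57) are: 0, 1, 30, 1, 30, 1, 30, 1, 30, 1, 30, 1, 30, 1, 30, 1, 30, 1, 30, 1, 30, 1, 30, 1, 30, 1, 30, 1, 30, 29, 30, 1, 30, 1, 30, 1, 30, 1, 30, 1, 30, 1, 30, 1, 30, 1, 30, 1, 30, 1, 30, 1, 30, 1, 30, 1, 30, 1.
The distinct values are {0, 1, 29, 30}; there are 4 of them.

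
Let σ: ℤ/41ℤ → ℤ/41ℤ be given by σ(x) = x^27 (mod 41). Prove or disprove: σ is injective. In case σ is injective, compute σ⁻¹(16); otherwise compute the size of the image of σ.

Since 41 is prime, the nonzero elements of ℤ/41ℤ form a cyclic group of order 40.
As gcd(27, 40) = 1, raising to the 27th power is a bijection on this group: if s^27 ≡ t^27 then (st^{−1})^27 = 1, and the only element of order dividing gcd(27, 40) = 1 is 1, so s = t.
With σ(0) = 0 this makes σ injective on all of ℤ/41ℤ, hence bijective (finite equal-size domain and codomain). In particular σ is injective.
Since σ is injective, we find the preimage of 16. The inverse of x ↦ x^27 on (ℤ/41ℤ)^× is x ↦ x^3, because 27·3 = 81 = 2·40 + 1 ≡ 1 (mod 40) and x^{40} = 1 for x ≠ 0 (Fermat). So σ⁻¹(16) = 16^3 mod 41.
Repeated squaring mod 41: 16^1 ≡ 16, 16^2 ≡ 16² = 256 ≡ 10. Since 3 = 2 + 1, 16^3 ≡ 10·16: 10·16 = 160 ≡ 37. So 16^3 ≡ 37 (mod 41).
Hence σ⁻¹(16) = 37.

37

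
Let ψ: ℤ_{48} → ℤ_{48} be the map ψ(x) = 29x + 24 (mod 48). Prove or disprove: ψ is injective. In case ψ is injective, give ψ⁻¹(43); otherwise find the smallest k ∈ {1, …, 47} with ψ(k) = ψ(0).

Suppose ψ(u) = ψ(v) in ℤ_{48}. Then 29u + 24 ≡ 29v + 24 (mod 48), so 29(u − v) ≡ 0 (mod 48).
Since gcd(29, 48) = 1, 29 is invertible modulo 48, hence u − v ≡ 0 (mod 48), i.e. u = v.
So ψ is injective.
We now compute 29⁻¹ mod 48 explicitly. Euclid's algorithm: 48 = 1·29 + 19, 29 = 1·19 + 10, 19 = 1·10 + 9, 10 = 1·9 + 1; back-substituting gives 1 = 5·29 − 3·48, so 29⁻¹ ≡ 5 (mod 48).
Since ψ is injective, we compute ψ⁻¹(43): solve 29x + 24 ≡ 43 (mod 48), i.e. 29x ≡ 19 (mod 48).
Multiplying by 29⁻¹ = 5 gives x ≡ 5·19 = 95 = 1·48 + 47 ≡ 47 (mod 48).
Check: ψ(47) = 29·47 + 24 = 1387 = 28·48 + 43 ≡ 43 (mod 48).

47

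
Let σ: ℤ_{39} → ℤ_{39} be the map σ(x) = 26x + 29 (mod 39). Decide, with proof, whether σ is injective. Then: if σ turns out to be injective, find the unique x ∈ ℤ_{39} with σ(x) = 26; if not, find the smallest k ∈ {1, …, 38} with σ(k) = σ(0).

3

Recall: injectivity means: for all s, t in the domain, σ(s) = σ(t) implies s = t.
We have gcd(26, 39) = 13 > 1. Taking s = 0 and t = 3: σ(0) = 29 and σ(3) = 26·3 + 29 = 107 ≡ 29 (mod 39).
So σ(0) = σ(3) while 0 ≠ 3, therefore σ is not injective.
Since σ is not injective, we find the least positive k with σ(k) = σ(0): this means 26k ≡ 0 (mod 39), i.e. 39 ∣ 26k. Since gcd(26, 39) = 13, dividing through by 13 this holds exactly when 3 ∣ 2k, and as gcd(2, 3) = 1, exactly when 3 ∣ k.
The smallest positive such k is 3.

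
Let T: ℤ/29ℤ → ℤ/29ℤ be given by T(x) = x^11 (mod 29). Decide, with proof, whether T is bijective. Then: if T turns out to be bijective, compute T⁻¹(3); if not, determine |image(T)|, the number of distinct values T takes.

8

Since 29 is prime, the nonzero elements of ℤ/29ℤ form a cyclic group of order 28.
As gcd(11, 28) = 1, raising to the 11th power is a bijection on this group: if u^11 ≡ v^11 then (uv^{−1})^11 = 1, and the only element of order dividing gcd(11, 28) = 1 is 1, so u = v.
With T(0) = 0 this makes T injective on all of ℤ/29ℤ, hence bijective (finite equal-size domain and codomain). In particular T is bijective.
Since T is bijective, we find the preimage of 3. The inverse of x ↦ x^11 on (ℤ/29ℤ)^× is x ↦ x^23, because 11·23 = 253 = 9·28 + 1 ≡ 1 (mod 28) and x^{28} = 1 for x ≠ 0 (Fermat). So T⁻¹(3) = 3^23 mod 29.
Repeated squaring mod 29: 3^1 ≡ 3, 3^2 ≡ 3² = 9, 3^4 ≡ 9² = 81 ≡ 23, 3^8 ≡ 23² = 529 ≡ 7, 3^16 ≡ 7² = 49 ≡ 20. Since 23 = 16 + 4 + 2 + 1, 3^23 ≡ 20·23·9·3: 20·23 = 460 ≡ 25, then 25·9 = 225 ≡ 22, then 22·3 = 66 ≡ 8. So 3^23 ≡ 8 (mod 29).
Hence T⁻¹(3) = 8.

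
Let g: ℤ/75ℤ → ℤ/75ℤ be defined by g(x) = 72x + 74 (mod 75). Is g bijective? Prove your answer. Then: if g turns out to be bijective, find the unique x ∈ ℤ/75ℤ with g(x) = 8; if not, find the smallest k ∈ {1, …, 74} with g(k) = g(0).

25

By definition, g is injective when g(u) = g(v) forces u = v.
We have gcd(72, 75) = 3 > 1. Taking u = 0 and v = 25: g(0) = 74 and g(25) = 72·25 + 74 = 1874 ≡ 74 (mod 75).
So g(0) = g(25) while 0 ≠ 25, therefore g is not injective, hence not bijective.
Since g is not bijective, we find the least positive k with g(k) = g(0): this means 72k ≡ 0 (mod 75), i.e. 75 ∣ 72k. Since gcd(72, 75) = 3, dividing through by 3 this holds exactly when 25 ∣ 24k, and as gcd(24, 25) = 1, exactly when 25 ∣ k.
The smallest positive such k is 25.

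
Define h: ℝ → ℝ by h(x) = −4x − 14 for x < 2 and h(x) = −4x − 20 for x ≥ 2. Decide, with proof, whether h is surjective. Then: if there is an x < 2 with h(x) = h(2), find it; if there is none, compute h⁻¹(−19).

5/4

Both pieces are strictly decreasing (slopes −4 and −4), so each is injective on its own interval.
The left piece maps (−∞, 2) onto (−22, ∞); the right piece maps [2, ∞) onto (−∞, −28].
The union (−22, ∞) ∪ (−∞, −28] omits the interval between −22 and −28; in particular −22 has no preimage. So h is not surjective.
Because the two images are disjoint, no x < 2 has h(x) = h(2), so we compute h⁻¹(−19): −19 lies in (−22, ∞), so solve −4x − 14 = −19: x = (−19 + 14)/(−4) = 5/4.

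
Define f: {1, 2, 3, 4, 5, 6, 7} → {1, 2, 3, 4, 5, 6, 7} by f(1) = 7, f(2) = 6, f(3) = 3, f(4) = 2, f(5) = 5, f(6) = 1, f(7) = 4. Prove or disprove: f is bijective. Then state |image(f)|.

7

The values 7, 6, 3, 2, 5, 1, 4 are a permutation of {1, 2, 3, 4, 5, 6, 7}: each element appears exactly once.
So f is injective and surjective, hence bijective.
The image of f is {1, 2, 3, 4, 5, 6, 7}, which has 7 elements.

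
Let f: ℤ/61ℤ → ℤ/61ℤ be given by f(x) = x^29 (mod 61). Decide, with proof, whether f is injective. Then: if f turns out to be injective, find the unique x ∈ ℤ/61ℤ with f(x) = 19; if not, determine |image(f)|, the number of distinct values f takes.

Since 61 is prime, the nonzero elements of ℤ/61ℤ form a cyclic group of order 60.
As gcd(29, 60) = 1, raising to the 29th power is a bijection on this group: if x_1^29 ≡ x_2^29 then (x_1x_2^{−1})^29 = 1, and the only element of order dividing gcd(29, 60) = 1 is 1, so x_1 = x_2.
With f(0) = 0 this makes f injective on all of ℤ/61ℤ, hence bijective (finite equal-size domain and codomain). In particular f is injective.
Since f is injective, we find the preimage of 19. The inverse of x ↦ x^29 on (ℤ/61ℤ)^× is x ↦ x^29, because 29·29 = 841 = 14·60 + 1 ≡ 1 (mod 60) and x^{60} = 1 for x ≠ 0 (Fermat). So f⁻¹(19) = 19^29 mod 61.
Repeated squaring mod 61: 19^1 ≡ 19, 19^2 ≡ 19² = 361 ≡ 56, 19^4 ≡ 56² = 3136 ≡ 25, 19^8 ≡ 25² = 625 ≡ 15, 19^16 ≡ 15² = 225 ≡ 42. Since 29 = 16 + 8 + 4 + 1, 19^29 ≡ 42·15·25·19: 42·15 = 630 ≡ 20, then 20·25 = 500 ≡ 12, then 12·19 = 228 ≡ 45. So 19^29 ≡ 45 (mod 61).
Hence f⁻¹(19) = 45.

45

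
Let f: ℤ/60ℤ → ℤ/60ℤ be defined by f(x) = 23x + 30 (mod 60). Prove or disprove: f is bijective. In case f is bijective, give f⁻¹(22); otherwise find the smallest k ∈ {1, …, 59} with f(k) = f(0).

Recall that injectivity means: for all a, b in the domain, f(a) = f(b) implies a = b.
If f(a) = f(b), then 23a ≡ 23b (mod 60). Because gcd(23, 60) = 1, we may cancel 23 to get a ≡ b (mod 60).
We now compute 23⁻¹ mod 60 explicitly. Euclid's algorithm: 60 = 2·23 + 14, 23 = 1·14 + 9, 14 = 1·9 + 5, 9 = 1·5 + 4, 5 = 1·4 + 1; back-substituting gives 1 = 47·23 − 18·60, so 23⁻¹ ≡ 47 (mod 60).
For any y ∈ ℤ/60ℤ, x = 47(y − 30) mod 60 satisfies f(x) = 23·47(y − 30) + 30 ≡ y (since 23·47 ≡ 1 mod 60). So every y has a preimage.
Therefore f is bijective.
Since f is bijective, we compute f⁻¹(22): solve 23x + 30 ≡ 22 (mod 60), i.e. 23x ≡ 52 (mod 60).
Multiplying by 23⁻¹ = 47 gives x ≡ 47·52 = 2444 = 40·60 + 44 ≡ 44 (mod 60).
Check: f(44) = 23·44 + 30 = 1042 = 17·60 + 22 ≡ 22 (mod 60).

44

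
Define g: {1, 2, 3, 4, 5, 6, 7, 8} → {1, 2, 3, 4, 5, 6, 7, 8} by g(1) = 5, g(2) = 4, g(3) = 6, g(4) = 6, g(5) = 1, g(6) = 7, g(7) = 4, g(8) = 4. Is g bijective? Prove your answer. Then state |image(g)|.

5

g(3) = 6 = g(4) with 3 ≠ 4, so g is not injective, hence not bijective.
The image of g is {1, 4, 5, 6, 7}, which has 5 elements.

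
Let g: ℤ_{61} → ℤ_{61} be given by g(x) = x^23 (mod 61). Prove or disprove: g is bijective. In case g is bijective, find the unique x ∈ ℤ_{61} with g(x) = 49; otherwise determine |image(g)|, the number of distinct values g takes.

Since 61 is prime, the nonzero elements of ℤ_{61} form a cyclic group of order 60.
As gcd(23, 60) = 1, raising to the 23rd power is a bijection on this group: if x_1^23 ≡ x_2^23 then (x_1x_2^{−1})^23 = 1, and the only element of order dividing gcd(23, 60) = 1 is 1, so x_1 = x_2.
With g(0) = 0 this makes g injective on all of ℤ_{61}, hence bijective (finite equal-size domain and codomain). In particular g is bijective.
Since g is bijective, we find the preimage of 49. The inverse of x ↦ x^23 on (ℤ_{61})^× is x ↦ x^47, because 23·47 = 1081 = 18·60 + 1 ≡ 1 (mod 60) and x^{60} = 1 for x ≠ 0 (Fermat). So g⁻¹(49) = 49^47 mod 61.
Repeated squaring mod 61: 49^1 ≡ 49, 49^2 ≡ 49² = 2401 ≡ 22, 49^4 ≡ 22² = 484 ≡ 57, 49^8 ≡ 57² = 3249 ≡ 16, 49^16 ≡ 16² = 256 ≡ 12, 49^32 ≡ 12² = 144 ≡ 22. Since 47 = 32 + 8 + 4 + 2 + 1, 49^47 ≡ 22·16·57·22·49: 22·16 = 352 ≡ 47, then 47·57 = 2679 ≡ 56, then 56·22 = 1232 ≡ 12, then 12·49 = 588 ≡ 39. So 49^47 ≡ 39 (mod 61).
Hence g⁻¹(49) = 39.

39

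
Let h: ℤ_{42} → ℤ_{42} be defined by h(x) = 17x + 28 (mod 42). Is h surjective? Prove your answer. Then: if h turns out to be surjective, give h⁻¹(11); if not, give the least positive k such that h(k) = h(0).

41

Recall that surjectivity means every element of the codomain has a preimage under h.
Since gcd(17, 42) = 1, 17 is invertible modulo 42. Euclid's algorithm: 42 = 2·17 + 8, 17 = 2·8 + 1; back-substituting gives 1 = 5·17 − 2·42, so 17⁻¹ ≡ 5 (mod 42).
For any y ∈ ℤ_{42}, x = 5(y − 28) mod 42 satisfies h(x) = 17·5(y − 28) + 28 ≡ y (since 17·5 ≡ 1 mod 42). So every y has a preimage.
Hence h is surjective.
Since h is surjective, we compute h⁻¹(11): solve 17x + 28 ≡ 11 (mod 42), i.e. 17x ≡ 25 (mod 42).
Multiplying by 17⁻¹ = 5 gives x ≡ 5·25 = 125 = 2·42 + 41 ≡ 41 (mod 42).
Check: h(41) = 17·41 + 28 = 725 = 17·42 + 11 ≡ 11 (mod 42).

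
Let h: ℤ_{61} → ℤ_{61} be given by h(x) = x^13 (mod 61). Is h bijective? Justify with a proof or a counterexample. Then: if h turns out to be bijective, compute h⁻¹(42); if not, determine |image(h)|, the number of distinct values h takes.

Since 61 is prime, the nonzero elements of ℤ_{61} form a cyclic group of order 60.
As gcd(13, 60) = 1, raising to the 13th power is a bijection on this group: if x_1^13 ≡ x_2^13 then (x_1x_2^{−1})^13 = 1, and the only element of order dividing gcd(13, 60) = 1 is 1, so x_1 = x_2.
With h(0) = 0 this makes h injective on all of ℤ_{61}, hence bijective (finite equal-size domain and codomain). In particular h is bijective.
Since h is bijective, we find the preimage of 42. The inverse of x ↦ x^13 on (ℤ_{61})^× is x ↦ x^37, because 13·37 = 481 = 8·60 + 1 ≡ 1 (mod 60) and x^{60} = 1 for x ≠ 0 (Fermat). So h⁻¹(42) = 42^37 mod 61.
Repeated squaring mod 61: 42^1 ≡ 42, 42^2 ≡ 42² = 1764 ≡ 56, 42^4 ≡ 56² = 3136 ≡ 25, 42^8 ≡ 25² = 625 ≡ 15, 42^16 ≡ 15² = 225 ≡ 42, 42^32 ≡ 42² = 1764 ≡ 56. Since 37 = 32 + 4 + 1, 42^37 ≡ 56·25·42: 56·25 = 1400 ≡ 58, then 58·42 = 2436 ≡ 57. So 42^37 ≡ 57 (mod 61).
Hence h⁻¹(42) = 57.

57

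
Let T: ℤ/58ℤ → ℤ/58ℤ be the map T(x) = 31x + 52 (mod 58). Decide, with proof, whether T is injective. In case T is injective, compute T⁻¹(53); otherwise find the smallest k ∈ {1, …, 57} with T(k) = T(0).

15

If T(x_1) = T(x_2), then 31x_1 ≡ 31x_2 (mod 58). Because gcd(31, 58) = 1, we may cancel 31 to get x_1 ≡ x_2 (mod 58).
So T is injective.
We now compute 31⁻¹ mod 58 explicitly. Euclid's algorithm: 58 = 1·31 + 27, 31 = 1·27 + 4, 27 = 6·4 + 3, 4 = 1·3 + 1; back-substituting gives 1 = 15·31 − 8·58, so 31⁻¹ ≡ 15 (mod 58).
Since T is injective, we compute T⁻¹(53): solve 31x + 52 ≡ 53 (mod 58), i.e. 31x ≡ 1 (mod 58).
Multiplying by 31⁻¹ = 15 gives x ≡ 15·1 = 15 ≡ 15 (mod 58).
Check: T(15) = 31·15 + 52 = 517 = 8·58 + 53 ≡ 53 (mod 58).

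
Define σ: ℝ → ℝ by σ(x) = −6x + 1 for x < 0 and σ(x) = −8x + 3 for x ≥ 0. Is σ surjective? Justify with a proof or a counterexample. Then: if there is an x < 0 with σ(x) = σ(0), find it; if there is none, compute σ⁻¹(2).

Both pieces are strictly decreasing (slopes −6 and −8), so each is injective on its own interval.
The left piece maps (−∞, 0) onto (1, ∞); the right piece maps [0, ∞) onto (−∞, 3].
The union (1, ∞) ∪ (−∞, 3] covers ℝ, so σ is surjective.
For the follow-up: the images overlap, so an x < 0 with σ(x) = σ(0) exists. σ(0) = 3; solving −6x + 1 = 3 for x < 0 gives x = (3 − 1)/(−6) = −1/3.

-1/3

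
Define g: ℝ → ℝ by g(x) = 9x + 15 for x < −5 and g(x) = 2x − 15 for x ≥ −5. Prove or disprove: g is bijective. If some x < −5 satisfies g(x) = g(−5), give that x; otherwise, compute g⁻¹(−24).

Both pieces are strictly increasing (slopes 9 and 2), so each is injective on its own interval.
The left piece maps (−∞, −5) onto (−∞, −30); the right piece maps [−5, ∞) onto [−25, ∞).
The images leave a gap (−30 has no preimage), so g is not surjective, hence not bijective.
Because the two images are disjoint, no x < −5 has g(x) = g(−5), so we compute g⁻¹(−24): −24 lies in [−25, ∞), so solve 2x − 15 = −24: x = (−24 + 15)/2 = −9/2.

-9/2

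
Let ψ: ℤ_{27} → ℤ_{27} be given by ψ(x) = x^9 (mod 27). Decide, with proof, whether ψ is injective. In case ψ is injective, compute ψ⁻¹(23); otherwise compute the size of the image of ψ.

ψ(0) = 0^9 = 0.
ψ(3): Repeated squaring mod 27: 3^1 ≡ 3, 3^2 ≡ 3² = 9, 3^4 ≡ 9² = 81 ≡ 0, 3^8 ≡ 0² = 0. Since 9 = 8 + 1, 3^9 ≡ 0·3: 0·3 = 0. So 3^9 ≡ 0 (mod 27).
So ψ(0) = ψ(3) = 0 while 0 ≠ 3, thus ψ is not injective.
Since ψ is not injective, we determine |image(ψ)|. Computing x^9 mod 27 for each x (by repeated squaring, reducing mod 27 at every step), the values ψ(0), ψ(1), …, ψ(26) are: 0, 1, 26, 0, 1, 26, 0, 1, 26, 0, 1, 26, 0, 1, 26, 0, 1, 26, 0, 1, 26, 0, 1, 26, 0, 1, 26.
The distinct values are {0, 1, 26}; there are 3 of them.

3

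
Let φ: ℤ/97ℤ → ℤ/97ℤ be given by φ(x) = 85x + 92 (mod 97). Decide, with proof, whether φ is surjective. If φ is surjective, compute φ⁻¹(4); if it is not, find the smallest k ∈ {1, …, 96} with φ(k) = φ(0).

72

By definition, φ is surjective if every y in the codomain equals φ(x) for some x in the domain.
Since gcd(85, 97) = 1, 85 is invertible modulo 97. Euclid's algorithm: 97 = 1·85 + 12, 85 = 7·12 + 1; back-substituting gives 1 = 8·85 − 7·97, so 85⁻¹ ≡ 8 (mod 97).
For any y ∈ ℤ/97ℤ, x = 8(y − 92) mod 97 satisfies φ(x) = 85·8(y − 92) + 92 ≡ y (since 85·8 ≡ 1 mod 97). So every y has a preimage.
Thus φ is surjective.
Since φ is surjective, we find φ⁻¹(4): we need 85x ≡ 4 − 92 ≡ 9 (mod 97). Using 85⁻¹ = 8: x ≡ 8·9 = 72, so x = 72.
Check: φ(72) = 85·72 + 92 = 6212 = 64·97 + 4 ≡ 4 (mod 97).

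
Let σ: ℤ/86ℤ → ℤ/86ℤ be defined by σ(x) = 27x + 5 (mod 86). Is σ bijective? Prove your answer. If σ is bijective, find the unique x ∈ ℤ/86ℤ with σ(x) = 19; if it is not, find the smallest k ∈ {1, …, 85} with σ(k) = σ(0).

26

Suppose σ(u) = σ(v) in ℤ/86ℤ. Then 27u + 5 ≡ 27v + 5 (mod 86), therefore 27(u − v) ≡ 0 (mod 86).
Since gcd(27, 86) = 1, 27 is invertible modulo 86, so u − v ≡ 0 (mod 86), i.e. u = v.
We now compute 27⁻¹ mod 86 explicitly. Euclid's algorithm: 86 = 3·27 + 5, 27 = 5·5 + 2, 5 = 2·2 + 1; back-substituting gives 1 = 51·27 − 16·86, so 27⁻¹ ≡ 51 (mod 86).
Then y ↦ 51(y − 5) is a two-sided inverse to σ, so every y ∈ ℤ/86ℤ has a preimage.
So σ is bijective.
Since σ is bijective, we find σ⁻¹(19): we need 27x ≡ 19 − 5 ≡ 14 (mod 86). Using 27⁻¹ = 51: x ≡ 51·14 = 714 = 8·86 + 26, so x = 26.
Check: σ(26) = 27·26 + 5 = 707 = 8·86 + 19 ≡ 19 (mod 86).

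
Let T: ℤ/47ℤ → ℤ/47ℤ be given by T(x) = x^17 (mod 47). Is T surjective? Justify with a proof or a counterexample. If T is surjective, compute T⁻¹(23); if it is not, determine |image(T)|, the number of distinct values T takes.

Since 47 is prime, the nonzero elements of ℤ/47ℤ form a cyclic group of order 46.
As gcd(17, 46) = 1, raising to the 17th power is a bijection on this group: if s^17 ≡ t^17 then (st^{−1})^17 = 1, and the only element of order dividing gcd(17, 46) = 1 is 1, so s = t.
With T(0) = 0 this makes T injective on all of ℤ/47ℤ, hence bijective (finite equal-size domain and codomain). In particular T is surjective.
Since T is surjective, we find the preimage of 23. The inverse of x ↦ x^17 on (ℤ/47ℤ)^× is x ↦ x^19, because 17·19 = 323 = 7·46 + 1 ≡ 1 (mod 46) and x^{46} = 1 for x ≠ 0 (Fermat). So T⁻¹(23) = 23^19 mod 47.
Repeated squaring mod 47: 23^1 ≡ 23, 23^2 ≡ 23² = 529 ≡ 12, 23^4 ≡ 12² = 144 ≡ 3, 23^8 ≡ 3² = 9, 23^16 ≡ 9² = 81 ≡ 34. Since 19 = 16 + 2 + 1, 23^19 ≡ 34·12·23: 34·12 = 408 ≡ 32, then 32·23 = 736 ≡ 31. So 23^19 ≡ 31 (mod 47).
Hence T⁻¹(23) = 31.

31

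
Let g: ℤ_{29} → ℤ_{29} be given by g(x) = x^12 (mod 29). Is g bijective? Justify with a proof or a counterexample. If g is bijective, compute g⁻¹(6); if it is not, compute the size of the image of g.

g(2): Repeated squaring mod 29: 2^1 ≡ 2, 2^2 ≡ 2² = 4, 2^4 ≡ 4² = 16, 2^8 ≡ 16² = 256 ≡ 24. Since 12 = 8 + 4, 2^12 ≡ 24·16: 24·16 = 384 ≡ 7. So 2^12 ≡ 7 (mod 29).
g(5): Repeated squaring mod 29: 5^1 ≡ 5, 5^2 ≡ 5² = 25, 5^4 ≡ 25² = 625 ≡ 16, 5^8 ≡ 16² = 256 ≡ 24. Since 12 = 8 + 4, 5^12 ≡ 24·16: 24·16 = 384 ≡ 7. So 5^12 ≡ 7 (mod 29).
So g(2) = g(5) = 7 while 2 ≠ 5, so g is not injective, hence not bijective.
Since g is not bijective, we determine |image(g)|. Computing x^12 mod 29 for each x (by repeated squaring, reducing mod 29 at every step), the values g(0), g(1), …, g(28) are: 0, 1, 7, 16, 20, 7, 25, 16, 24, 24, 20, 23, 1, 23, 25, 25, 23, 1, 23, 20, 24, 24, 16, 25, 7, 20, 16, 7, 1.
The distinct values are {0, 1, 7, 16, 20, 23, 24, 25}; there are 8 of them.

8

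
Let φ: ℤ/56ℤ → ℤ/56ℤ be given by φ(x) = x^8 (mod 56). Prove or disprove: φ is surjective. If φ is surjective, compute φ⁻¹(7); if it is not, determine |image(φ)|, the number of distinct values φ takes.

φ(6): Repeated squaring mod 56: 6^1 ≡ 6, 6^2 ≡ 6² = 36, 6^4 ≡ 36² = 1296 ≡ 8, 6^8 ≡ 8² = 64 ≡ 8. So 6^8 ≡ 8 (mod 56).
φ(8): Repeated squaring mod 56: 8^1 ≡ 8, 8^2 ≡ 8² = 64 ≡ 8, 8^4 ≡ 8² = 64 ≡ 8, 8^8 ≡ 8² = 64 ≡ 8. So 8^8 ≡ 8 (mod 56).
So φ(6) = φ(8) = 8 while 6 ≠ 8, so φ is not injective.
A non-injective map from the 56-element set ℤ/56ℤ to itself takes at most 55 distinct values, so it cannot be surjective. Thus φ is not surjective.
Since φ is not surjective, we determine |image(φ)|. Computing x^8 mod 56 for each x (by repeated squaring, reducing mod 56 at every step), the values φ(0), φ(1), …, φ(55) are: 0, 1, 32, 9, 16, 25, 8, 49, 8, 25, 16, 9, 32, 1, 0, 1, 32, 9, 16, 25, 8, 49, 8, 25, 16, 9, 32, 1, 0, 1, 32, 9, 16, 25, 8, 49, 8, 25, 16, 9, 32, 1, 0, 1, 32, 9, 16, 25, 8, 49, 8, 25, 16, 9, 32, 1.
The distinct values are {0, 1, 8, 9, 16, 25, 32, 49}; there are 8 of them.

8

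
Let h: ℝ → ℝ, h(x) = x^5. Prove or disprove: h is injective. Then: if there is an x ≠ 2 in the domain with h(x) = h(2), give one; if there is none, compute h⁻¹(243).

3

On ℝ, x ↦ x^5 is strictly increasing (since 5 is odd), so h(u) = h(v) forces u = v. Therefore h is injective.
Since x ↦ x^5 is strictly increasing on ℝ, it is injective there, so no x ≠ 2 in the domain has h(x) = h(2). We therefore compute h⁻¹(243) = 243^{1/5} = 3 (indeed 3^5 = 243).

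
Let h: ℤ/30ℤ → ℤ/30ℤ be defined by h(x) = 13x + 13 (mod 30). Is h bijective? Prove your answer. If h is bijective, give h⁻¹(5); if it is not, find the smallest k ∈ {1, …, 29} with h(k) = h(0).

4

Suppose h(s) = h(t) in ℤ/30ℤ. Then 13s + 13 ≡ 13t + 13 (mod 30), hence 13(s − t) ≡ 0 (mod 30).
Since gcd(13, 30) = 1, 13 is invertible modulo 30, therefore s − t ≡ 0 (mod 30), i.e. s = t.
We now compute 13⁻¹ mod 30 explicitly. Euclid's algorithm: 30 = 2·13 + 4, 13 = 3·4 + 1; back-substituting gives 1 = 7·13 − 3·30, so 13⁻¹ ≡ 7 (mod 30).
Then y ↦ 7(y − 13) is a two-sided inverse to h, so every y ∈ ℤ/30ℤ has a preimage.
Therefore h is bijective.
Since h is bijective, we compute h⁻¹(5): solve 13x + 13 ≡ 5 (mod 30), i.e. 13x ≡ 22 (mod 30).
Multiplying by 13⁻¹ = 7 gives x ≡ 7·22 = 154 = 5·30 + 4 ≡ 4 (mod 30).
Check: h(4) = 13·4 + 13 = 65 = 2·30 + 5 ≡ 5 (mod 30).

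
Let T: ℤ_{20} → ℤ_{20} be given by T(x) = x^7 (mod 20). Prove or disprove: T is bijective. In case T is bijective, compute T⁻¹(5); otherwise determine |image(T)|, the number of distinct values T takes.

15

T(0) = 0^7 = 0.
T(10): Repeated squaring mod 20: 10^1 ≡ 10, 10^2 ≡ 10² = 100 ≡ 0, 10^4 ≡ 0² = 0. Since 7 = 4 + 2 + 1, 10^7 ≡ 0·0·10: 0·0 = 0, then 0·10 = 0. So 10^7 ≡ 0 (mod 20).
So T(0) = T(10) = 0 while 0 ≠ 10, thus T is not injective, hence not bijective.
Since T is not bijective, we determine |image(T)|. Computing x^7 mod 20 for each x (by repeated squaring, reducing mod 20 at every step), the values T(0), T(1), …, T(19) are: 0, 1, 8, 7, 4, 5, 16, 3, 12, 9, 0, 11, 8, 17, 4, 15, 16, 13, 12, 19.
The distinct values are {0, 1, 3, 4, 5, 7, 8, 9, 11, 12, 13, 15, 16, 17, 19}; there are 15 of them.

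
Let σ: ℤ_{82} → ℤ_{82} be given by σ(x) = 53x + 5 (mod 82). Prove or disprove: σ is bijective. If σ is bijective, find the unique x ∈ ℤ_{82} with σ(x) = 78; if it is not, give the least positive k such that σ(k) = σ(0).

By definition, σ is injective if σ(s) = σ(t) implies s = t.
Suppose σ(s) = σ(t) in ℤ_{82}. Then 53s + 5 ≡ 53t + 5 (mod 82), hence 53(s − t) ≡ 0 (mod 82).
Since gcd(53, 82) = 1, 53 is invertible modulo 82, thus s − t ≡ 0 (mod 82), i.e. s = t.
We now compute 53⁻¹ mod 82 explicitly. Euclid's algorithm: 82 = 1·53 + 29, 53 = 1·29 + 24, 29 = 1·24 + 5, 24 = 4·5 + 4, 5 = 1·4 + 1; back-substituting gives 1 = 65·53 − 42·82, so 53⁻¹ ≡ 65 (mod 82).
Then y ↦ 65(y − 5) is a two-sided inverse to σ, so every y ∈ ℤ_{82} has a preimage.
Therefore σ is bijective.
Since σ is bijective, we find σ⁻¹(78): we need 53x ≡ 78 − 5 ≡ 73 (mod 82). Using 53⁻¹ = 65: x ≡ 65·73 = 4745 = 57·82 + 71, so x = 71.
Check: σ(71) = 53·71 + 5 = 3768 = 45·82 + 78 ≡ 78 (mod 82).

71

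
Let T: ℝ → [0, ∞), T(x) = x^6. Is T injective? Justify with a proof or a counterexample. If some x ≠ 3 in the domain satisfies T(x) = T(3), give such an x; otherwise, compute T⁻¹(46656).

T(3) = 729 = (−3)^6 = T(−3) (since 6 is even), with 3 ≠ −3. So T is not injective.
For the follow-up, such an x exists: taking x = −3 ∈ ℝ gives T(−3) = 729 = T(3) with −3 ≠ 3.

-3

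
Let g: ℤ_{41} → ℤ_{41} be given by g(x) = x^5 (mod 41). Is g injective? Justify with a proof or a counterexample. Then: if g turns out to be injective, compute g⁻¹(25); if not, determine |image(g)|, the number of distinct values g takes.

9

g(3): Repeated squaring mod 41: 3^1 ≡ 3, 3^2 ≡ 3² = 9, 3^4 ≡ 9² = 81 ≡ 40. Since 5 = 4 + 1, 3^5 ≡ 40·3: 40·3 = 120 ≡ 38. So 3^5 ≡ 38 (mod 41).
g(7): Repeated squaring mod 41: 7^1 ≡ 7, 7^2 ≡ 7² = 49 ≡ 8, 7^4 ≡ 8² = 64 ≡ 23. Since 5 = 4 + 1, 7^5 ≡ 23·7: 23·7 = 161 ≡ 38. So 7^5 ≡ 38 (mod 41).
So g(3) = g(7) = 38 while 3 ≠ 7, thus g is not injective.
Since g is not injective, we determine |image(g)|. Computing x^5 mod 41 for each x (by repeated squaring, reducing mod 41 at every step), the values g(0), g(1), …, g(40) are: 0, 1, 32, 38, 40, 9, 27, 38, 9, 9, 1, 3, 3, 38, 27, 14, 1, 27, 1, 27, 32, 9, 14, 40, 14, 40, 27, 14, 3, 38, 38, 40, 32, 32, 3, 14, 32, 1, 3, 9, 40.
The distinct values are {0, 1, 3, 9, 14, 27, 32, 38, 40}; there are 9 of them.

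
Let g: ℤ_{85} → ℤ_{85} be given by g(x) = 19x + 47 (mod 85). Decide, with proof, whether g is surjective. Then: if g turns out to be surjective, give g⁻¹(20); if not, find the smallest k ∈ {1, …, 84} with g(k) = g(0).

By definition, g is surjective if every y in the codomain equals g(x) for some x in the domain.
Since gcd(19, 85) = 1, 19 is invertible modulo 85. Euclid's algorithm: 85 = 4·19 + 9, 19 = 2·9 + 1; back-substituting gives 1 = 9·19 − 2·85, so 19⁻¹ ≡ 9 (mod 85).
For any y ∈ ℤ_{85}, x = 9(y − 47) mod 85 satisfies g(x) = 19·9(y − 47) + 47 ≡ y (since 19·9 ≡ 1 mod 85). So every y has a preimage.
Therefore g is surjective.
Since g is surjective, we compute g⁻¹(20): solve 19x + 47 ≡ 20 (mod 85), i.e. 19x ≡ 58 (mod 85).
Multiplying by 19⁻¹ = 9 gives x ≡ 9·58 = 522 = 6·85 + 12 ≡ 12 (mod 85).
Check: g(12) = 19·12 + 47 = 275 = 3·85 + 20 ≡ 20 (mod 85).

12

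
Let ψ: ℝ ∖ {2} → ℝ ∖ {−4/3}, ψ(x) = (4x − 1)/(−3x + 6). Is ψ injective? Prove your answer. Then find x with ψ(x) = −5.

Suppose ψ(u) = ψ(v). Cross-multiplying: (4u − 1)(−3v + 6) = (4v − 1)(−3u + 6).
Expanding both sides and cancelling the symmetric terms leaves 21·(u − v) = 0. Since 21 ≠ 0, u = v. Therefore ψ is injective.
Solving ψ(x) = −5: cross-multiplying gives 4x − 1 = −5(−3x + 6), which rearranges to −11x = −29, so x = 29/11.

29/11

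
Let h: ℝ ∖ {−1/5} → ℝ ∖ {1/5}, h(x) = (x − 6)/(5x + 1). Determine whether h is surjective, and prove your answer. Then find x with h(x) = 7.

-13/34

For any y ≠ 1/5, solving y(5x + 1) = x − 6 for x gives a well-defined x ≠ −1/5. So h is surjective.
Solving h(x) = 7: cross-multiplying gives x − 6 = 7(5x + 1), which rearranges to −34x = 13, so x = −13/34.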